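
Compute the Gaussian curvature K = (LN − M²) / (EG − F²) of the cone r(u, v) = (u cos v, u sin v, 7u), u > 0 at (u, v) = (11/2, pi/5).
K = 0

Coefficients of the first fundamental form: E = 50, F = 0, G = u^2.
Coefficients of the second fundamental form: L = 0, M = 0, N = 7*sqrt(2)*u^2/(10*Abs(u)).
Assemble K = (LN − M²)/(EG − F²) = 0. At (u, v) = (11/2, pi/5): K = 0.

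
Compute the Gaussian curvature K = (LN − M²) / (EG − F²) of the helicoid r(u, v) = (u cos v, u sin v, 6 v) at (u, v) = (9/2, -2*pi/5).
K = -64/5625

Coefficients of the first fundamental form: E = 1, F = 0, G = u^2 + 36.
Coefficients of the second fundamental form: L = 0, M = -6/sqrt(u^2 + 36), N = 0.
Assemble K = (LN − M²)/(EG − F²) = -36/(u^2 + 36)^2. At (u, v) = (9/2, -2*pi/5): K = -64/5625.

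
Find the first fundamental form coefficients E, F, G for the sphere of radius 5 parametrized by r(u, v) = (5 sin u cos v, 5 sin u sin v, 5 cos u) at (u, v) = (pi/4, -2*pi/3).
E = 25;  F = 0;  G = 25/2

Partials: r_u = (5*cos(u)*cos(v), 5*sin(v)*cos(u), -5*sin(u)), r_v = (-5*sin(u)*sin(v), 5*sin(u)*cos(v), 0). As functions of (u, v):
  E = r_u · r_u = 25,
  F = r_u · r_v = 0,
  G = r_v · r_v = 25*sin(u)^2.
Evaluating at (u, v) = (pi/4, -2*pi/3): E = 25, F = 0, G = 25/2.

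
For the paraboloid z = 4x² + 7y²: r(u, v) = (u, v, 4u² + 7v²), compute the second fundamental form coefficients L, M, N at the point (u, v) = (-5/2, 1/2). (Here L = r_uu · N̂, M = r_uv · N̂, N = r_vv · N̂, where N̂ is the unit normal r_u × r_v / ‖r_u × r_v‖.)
L = 4*sqrt(2)/15;  M = 0;  N = 7*sqrt(2)/15

Compute the unit normal N̂(u, v) = (-8*u/sqrt(64*u^2 + 196*v^2 + 1), -14*v/sqrt(64*u^2 + 196*v^2 + 1), 1/sqrt(64*u^2 + 196*v^2 + 1)), and the second partials r_uu, r_uv, r_vv. Take dot products:
  L(u, v) = r_uu · N̂ = 8/sqrt(64*u^2 + 196*v^2 + 1),
  M(u, v) = r_uv · N̂ = 0,
  N(u, v) = r_vv · N̂ = 14/sqrt(64*u^2 + 196*v^2 + 1).
Evaluating at (u, v) = (-5/2, 1/2):
  L = 4*sqrt(2)/15, M = 0, N = 7*sqrt(2)/15.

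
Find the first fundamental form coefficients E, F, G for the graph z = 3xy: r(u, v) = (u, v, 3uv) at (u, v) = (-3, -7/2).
E = 445/4;  F = 189/2;  G = 82

Partials: r_u = (1, 0, 3*v), r_v = (0, 1, 3*u). As functions of (u, v):
  E = r_u · r_u = 9*v^2 + 1,
  F = r_u · r_v = 9*u*v,
  G = r_v · r_v = 9*u^2 + 1.
Evaluating at (u, v) = (-3, -7/2): E = 445/4, F = 189/2, G = 82.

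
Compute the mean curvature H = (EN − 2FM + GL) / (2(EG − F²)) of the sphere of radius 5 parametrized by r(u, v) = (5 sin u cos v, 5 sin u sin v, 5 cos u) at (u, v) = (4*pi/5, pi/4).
H = -1/5

With E = 25, F = 0, G = 25*sin(u)^2, L = -5*sin(u)/Abs(sin(u)), M = 0, N = -5*sin(u)^3/Abs(sin(u)), assemble
  H = (EN − 2FM + GL) / (2(EG − F²)) = -sin(u)/(5*Abs(sin(u))).
At (u, v) = (4*pi/5, pi/4): H = -1/5.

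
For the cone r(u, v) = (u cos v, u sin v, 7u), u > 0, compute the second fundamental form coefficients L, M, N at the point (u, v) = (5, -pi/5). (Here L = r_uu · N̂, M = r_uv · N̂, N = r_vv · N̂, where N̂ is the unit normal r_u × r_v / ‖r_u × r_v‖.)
L = 0;  M = 0;  N = 7*sqrt(2)/2

Compute the unit normal N̂(u, v) = (-7*sqrt(2)*u*cos(v)/(10*Abs(u)), -7*sqrt(2)*u*sin(v)/(10*Abs(u)), sqrt(2)*u/(10*Abs(u))), and the second partials r_uu, r_uv, r_vv. Take dot products:
  L(u, v) = r_uu · N̂ = 0,
  M(u, v) = r_uv · N̂ = 0,
  N(u, v) = r_vv · N̂ = 7*sqrt(2)*u^2/(10*Abs(u)).
Evaluating at (u, v) = (5, -pi/5):
  L = 0, M = 0, N = 7*sqrt(2)/2.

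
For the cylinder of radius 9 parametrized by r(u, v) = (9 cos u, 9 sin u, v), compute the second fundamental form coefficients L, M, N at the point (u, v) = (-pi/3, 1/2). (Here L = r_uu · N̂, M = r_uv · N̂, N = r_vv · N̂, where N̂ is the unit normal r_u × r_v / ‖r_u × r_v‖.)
L = -9;  M = 0;  N = 0

Compute the unit normal N̂(u, v) = (cos(u), sin(u), 0), and the second partials r_uu, r_uv, r_vv. Take dot products:
  L(u, v) = r_uu · N̂ = -9,
  M(u, v) = r_uv · N̂ = 0,
  N(u, v) = r_vv · N̂ = 0.
Evaluating at (u, v) = (-pi/3, 1/2):
  L = -9, M = 0, N = 0.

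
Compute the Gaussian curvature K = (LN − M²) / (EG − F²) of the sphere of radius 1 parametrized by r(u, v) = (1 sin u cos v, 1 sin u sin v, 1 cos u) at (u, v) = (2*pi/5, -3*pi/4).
K = 1

Coefficients of the first fundamental form: E = 1, F = 0, G = sin(u)^2.
Coefficients of the second fundamental form: L = -sin(u)/Abs(sin(u)), M = 0, N = -sin(u)^3/Abs(sin(u)).
Assemble K = (LN − M²)/(EG − F²) = 1. At (u, v) = (2*pi/5, -3*pi/4): K = 1.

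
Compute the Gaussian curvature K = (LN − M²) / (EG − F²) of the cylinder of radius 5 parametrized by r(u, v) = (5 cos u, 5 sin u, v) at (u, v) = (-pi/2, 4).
K = 0

Coefficients of the first fundamental form: E = 25, F = 0, G = 1.
Coefficients of the second fundamental form: L = -5, M = 0, N = 0.
Assemble K = (LN − M²)/(EG − F²) = 0. At (u, v) = (-pi/2, 4): K = 0.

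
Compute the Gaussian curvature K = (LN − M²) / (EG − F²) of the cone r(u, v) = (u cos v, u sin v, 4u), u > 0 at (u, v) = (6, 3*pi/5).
K = 0

Coefficients of the first fundamental form: E = 17, F = 0, G = u^2.
Coefficients of the second fundamental form: L = 0, M = 0, N = 4*sqrt(17)*u^2/(17*Abs(u)).
Assemble K = (LN − M²)/(EG − F²) = 0. At (u, v) = (6, 3*pi/5): K = 0.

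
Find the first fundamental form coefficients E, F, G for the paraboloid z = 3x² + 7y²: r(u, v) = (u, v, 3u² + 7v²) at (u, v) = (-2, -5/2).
E = 145;  F = 420;  G = 1226

Partials: r_u = (1, 0, 6*u), r_v = (0, 1, 14*v). As functions of (u, v):
  E = r_u · r_u = 36*u^2 + 1,
  F = r_u · r_v = 84*u*v,
  G = r_v · r_v = 196*v^2 + 1.
Evaluating at (u, v) = (-2, -5/2): E = 145, F = 420, G = 1226.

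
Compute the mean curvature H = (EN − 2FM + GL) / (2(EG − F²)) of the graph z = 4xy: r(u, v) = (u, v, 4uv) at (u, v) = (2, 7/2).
H = -448*sqrt(29)/22707

With E = 16*v^2 + 1, F = 16*u*v, G = 16*u^2 + 1, L = 0, M = 4/sqrt(16*u^2 + 16*v^2 + 1), N = 0, assemble
  H = (EN − 2FM + GL) / (2(EG − F²)) = -64*u*v/(16*u^2 + 16*v^2 + 1)^(3/2).
At (u, v) = (2, 7/2): H = -448*sqrt(29)/22707.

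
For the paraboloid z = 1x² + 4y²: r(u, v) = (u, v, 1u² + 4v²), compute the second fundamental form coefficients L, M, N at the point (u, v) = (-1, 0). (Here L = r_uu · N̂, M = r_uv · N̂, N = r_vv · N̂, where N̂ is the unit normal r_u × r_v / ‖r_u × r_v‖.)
L = 2*sqrt(5)/5;  M = 0;  N = 8*sqrt(5)/5

Compute the unit normal N̂(u, v) = (-2*u/sqrt(4*u^2 + 64*v^2 + 1), -8*v/sqrt(4*u^2 + 64*v^2 + 1), 1/sqrt(4*u^2 + 64*v^2 + 1)), and the second partials r_uu, r_uv, r_vv. Take dot products:
  L(u, v) = r_uu · N̂ = 2/sqrt(4*u^2 + 64*v^2 + 1),
  M(u, v) = r_uv · N̂ = 0,
  N(u, v) = r_vv · N̂ = 8/sqrt(4*u^2 + 64*v^2 + 1).
Evaluating at (u, v) = (-1, 0):
  L = 2*sqrt(5)/5, M = 0, N = 8*sqrt(5)/5.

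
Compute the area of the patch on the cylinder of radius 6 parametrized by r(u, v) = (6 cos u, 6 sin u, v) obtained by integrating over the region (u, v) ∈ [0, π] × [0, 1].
Area = 6*pi

Area = ∫∫ √(EG − F²) du dv with √(EG − F²) = 6. Integrating over [0, π] × [0, 1] gives 6*pi.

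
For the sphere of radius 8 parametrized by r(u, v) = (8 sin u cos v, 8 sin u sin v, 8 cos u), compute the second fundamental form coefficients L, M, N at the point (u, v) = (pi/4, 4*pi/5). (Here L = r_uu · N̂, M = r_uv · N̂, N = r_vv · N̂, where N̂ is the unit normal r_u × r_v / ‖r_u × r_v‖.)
L = -8;  M = 0;  N = -4

Compute the unit normal N̂(u, v) = (sin(u)^2*cos(v)/Abs(sin(u)), sin(u)^2*sin(v)/Abs(sin(u)), sin(2*u)/(2*Abs(sin(u)))), and the second partials r_uu, r_uv, r_vv. Take dot products:
  L(u, v) = r_uu · N̂ = -8*sin(u)/Abs(sin(u)),
  M(u, v) = r_uv · N̂ = 0,
  N(u, v) = r_vv · N̂ = -8*sin(u)^3/Abs(sin(u)).
Evaluating at (u, v) = (pi/4, 4*pi/5):
  L = -8, M = 0, N = -4.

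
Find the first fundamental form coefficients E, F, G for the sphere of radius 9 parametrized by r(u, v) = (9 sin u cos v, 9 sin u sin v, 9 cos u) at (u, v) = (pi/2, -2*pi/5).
E = 81;  F = 0;  G = 81

Partials: r_u = (9*cos(u)*cos(v), 9*sin(v)*cos(u), -9*sin(u)), r_v = (-9*sin(u)*sin(v), 9*sin(u)*cos(v), 0). As functions of (u, v):
  E = r_u · r_u = 81,
  F = r_u · r_v = 0,
  G = r_v · r_v = 81*sin(u)^2.
Evaluating at (u, v) = (pi/2, -2*pi/5): E = 81, F = 0, G = 81.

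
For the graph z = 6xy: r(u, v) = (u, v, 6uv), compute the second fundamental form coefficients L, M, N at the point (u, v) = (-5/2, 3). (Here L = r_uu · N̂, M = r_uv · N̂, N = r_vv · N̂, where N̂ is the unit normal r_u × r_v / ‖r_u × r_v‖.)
L = 0;  M = 3*sqrt(22)/55;  N = 0

Compute the unit normal N̂(u, v) = (-6*v/sqrt(36*u^2 + 36*v^2 + 1), -6*u/sqrt(36*u^2 + 36*v^2 + 1), 1/sqrt(36*u^2 + 36*v^2 + 1)), and the second partials r_uu, r_uv, r_vv. Take dot products:
  L(u, v) = r_uu · N̂ = 0,
  M(u, v) = r_uv · N̂ = 6/sqrt(36*u^2 + 36*v^2 + 1),
  N(u, v) = r_vv · N̂ = 0.
Evaluating at (u, v) = (-5/2, 3):
  L = 0, M = 3*sqrt(22)/55, N = 0.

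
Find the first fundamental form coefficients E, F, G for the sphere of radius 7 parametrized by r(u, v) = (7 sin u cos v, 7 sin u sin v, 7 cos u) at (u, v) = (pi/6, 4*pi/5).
E = 49;  F = 0;  G = 49/4

Partials: r_u = (7*cos(u)*cos(v), 7*sin(v)*cos(u), -7*sin(u)), r_v = (-7*sin(u)*sin(v), 7*sin(u)*cos(v), 0). As functions of (u, v):
  E = r_u · r_u = 49,
  F = r_u · r_v = 0,
  G = r_v · r_v = 49*sin(u)^2.
Evaluating at (u, v) = (pi/6, 4*pi/5): E = 49, F = 0, G = 49/4.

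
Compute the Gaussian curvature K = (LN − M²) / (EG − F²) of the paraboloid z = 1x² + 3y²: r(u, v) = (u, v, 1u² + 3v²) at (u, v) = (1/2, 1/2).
K = 12/121

Coefficients of the first fundamental form: E = 4*u^2 + 1, F = 12*u*v, G = 36*v^2 + 1.
Coefficients of the second fundamental form: L = 2/sqrt(4*u^2 + 36*v^2 + 1), M = 0, N = 6/sqrt(4*u^2 + 36*v^2 + 1).
Assemble K = (LN − M²)/(EG − F²) = 12/(16*u^4 + 288*u^2*v^2 + 8*u^2 + 1296*v^4 + 72*v^2 + 1). At (u, v) = (1/2, 1/2): K = 12/121.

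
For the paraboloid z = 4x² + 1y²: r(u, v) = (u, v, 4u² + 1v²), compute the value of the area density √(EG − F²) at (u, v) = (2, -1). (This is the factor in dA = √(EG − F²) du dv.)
√(EG − F²)|_{(2, -1)} = 3*sqrt(29)

E = 64*u^2 + 1, F = 16*u*v, G = 4*v^2 + 1, so EG − F² = 64*u^2 + 4*v^2 + 1. Taking the positive square root: √(EG − F²) = sqrt(64*u^2 + 4*v^2 + 1). At (u, v) = (2, -1): 3*sqrt(29).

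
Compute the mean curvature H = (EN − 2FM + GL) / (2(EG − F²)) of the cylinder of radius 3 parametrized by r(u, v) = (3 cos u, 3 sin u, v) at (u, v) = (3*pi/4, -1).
H = -1/6

With E = 9, F = 0, G = 1, L = -3, M = 0, N = 0, assemble
  H = (EN − 2FM + GL) / (2(EG − F²)) = -1/6.
At (u, v) = (3*pi/4, -1): H = -1/6.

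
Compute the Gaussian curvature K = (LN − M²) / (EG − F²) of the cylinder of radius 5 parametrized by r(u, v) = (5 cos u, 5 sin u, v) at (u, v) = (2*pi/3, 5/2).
K = 0

Coefficients of the first fundamental form: E = 25, F = 0, G = 1.
Coefficients of the second fundamental form: L = -5, M = 0, N = 0.
Assemble K = (LN − M²)/(EG − F²) = 0. At (u, v) = (2*pi/3, 5/2): K = 0.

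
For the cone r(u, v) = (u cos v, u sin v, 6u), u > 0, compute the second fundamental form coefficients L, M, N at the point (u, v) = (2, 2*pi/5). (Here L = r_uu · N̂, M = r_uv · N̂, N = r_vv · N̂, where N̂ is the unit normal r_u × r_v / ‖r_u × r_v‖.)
L = 0;  M = 0;  N = 12*sqrt(37)/37

Compute the unit normal N̂(u, v) = (-6*sqrt(37)*u*cos(v)/(37*Abs(u)), -6*sqrt(37)*u*sin(v)/(37*Abs(u)), sqrt(37)*u/(37*Abs(u))), and the second partials r_uu, r_uv, r_vv. Take dot products:
  L(u, v) = r_uu · N̂ = 0,
  M(u, v) = r_uv · N̂ = 0,
  N(u, v) = r_vv · N̂ = 6*sqrt(37)*u^2/(37*Abs(u)).
Evaluating at (u, v) = (2, 2*pi/5):
  L = 0, M = 0, N = 12*sqrt(37)/37.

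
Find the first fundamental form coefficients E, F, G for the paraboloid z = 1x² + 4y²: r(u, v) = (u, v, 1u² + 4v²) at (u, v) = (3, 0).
E = 37;  F = 0;  G = 1

Partials: r_u = (1, 0, 2*u), r_v = (0, 1, 8*v). As functions of (u, v):
  E = r_u · r_u = 4*u^2 + 1,
  F = r_u · r_v = 16*u*v,
  G = r_v · r_v = 64*v^2 + 1.
Evaluating at (u, v) = (3, 0): E = 37, F = 0, G = 1.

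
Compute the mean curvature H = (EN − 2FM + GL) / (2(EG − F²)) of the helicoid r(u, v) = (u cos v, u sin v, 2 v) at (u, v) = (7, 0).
H = 0

With E = 1, F = 0, G = u^2 + 4, L = 0, M = -2/sqrt(u^2 + 4), N = 0, assemble
  H = (EN − 2FM + GL) / (2(EG − F²)) = 0.
At (u, v) = (7, 0): H = 0.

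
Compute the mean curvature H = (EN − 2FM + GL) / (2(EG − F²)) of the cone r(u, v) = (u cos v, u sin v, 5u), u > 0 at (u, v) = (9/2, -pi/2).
H = 5*sqrt(26)/234

With E = 26, F = 0, G = u^2, L = 0, M = 0, N = 5*sqrt(26)*u^2/(26*Abs(u)), assemble
  H = (EN − 2FM + GL) / (2(EG − F²)) = 5*sqrt(26)/(52*Abs(u)).
At (u, v) = (9/2, -pi/2): H = 5*sqrt(26)/234.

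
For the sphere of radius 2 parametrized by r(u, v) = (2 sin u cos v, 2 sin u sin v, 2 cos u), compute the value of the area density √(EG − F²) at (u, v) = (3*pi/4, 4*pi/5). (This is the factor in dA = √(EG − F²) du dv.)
√(EG − F²)|_{(3*pi/4, 4*pi/5)} = 2*sqrt(2)

E = 4, F = 0, G = 4*sin(u)^2, so EG − F² = 16*sin(u)^2. Taking the positive square root: √(EG − F²) = 4*Abs(sin(u)). At (u, v) = (3*pi/4, 4*pi/5): 2*sqrt(2).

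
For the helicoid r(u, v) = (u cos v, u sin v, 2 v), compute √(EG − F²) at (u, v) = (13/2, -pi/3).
√(EG − F²)|_{(13/2, -pi/3)} = sqrt(185)/2

E = 1, F = 0, G = u^2 + 4; EG − F² = u^2 + 4; √(EG − F²) = sqrt(u^2 + 4). At the given point: sqrt(185)/2.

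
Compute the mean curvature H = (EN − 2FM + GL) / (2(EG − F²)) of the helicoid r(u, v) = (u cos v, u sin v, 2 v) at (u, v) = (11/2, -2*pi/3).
H = 0

With E = 1, F = 0, G = u^2 + 4, L = 0, M = -2/sqrt(u^2 + 4), N = 0, assemble
  H = (EN − 2FM + GL) / (2(EG − F²)) = 0.
At (u, v) = (11/2, -2*pi/3): H = 0.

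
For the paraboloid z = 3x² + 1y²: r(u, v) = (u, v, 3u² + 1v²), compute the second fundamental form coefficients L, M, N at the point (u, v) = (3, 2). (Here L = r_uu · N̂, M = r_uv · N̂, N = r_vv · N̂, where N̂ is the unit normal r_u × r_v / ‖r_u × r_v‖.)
L = 6*sqrt(341)/341;  M = 0;  N = 2*sqrt(341)/341

Compute the unit normal N̂(u, v) = (-6*u/sqrt(36*u^2 + 4*v^2 + 1), -2*v/sqrt(36*u^2 + 4*v^2 + 1), 1/sqrt(36*u^2 + 4*v^2 + 1)), and the second partials r_uu, r_uv, r_vv. Take dot products:
  L(u, v) = r_uu · N̂ = 6/sqrt(36*u^2 + 4*v^2 + 1),
  M(u, v) = r_uv · N̂ = 0,
  N(u, v) = r_vv · N̂ = 2/sqrt(36*u^2 + 4*v^2 + 1).
Evaluating at (u, v) = (3, 2):
  L = 6*sqrt(341)/341, M = 0, N = 2*sqrt(341)/341.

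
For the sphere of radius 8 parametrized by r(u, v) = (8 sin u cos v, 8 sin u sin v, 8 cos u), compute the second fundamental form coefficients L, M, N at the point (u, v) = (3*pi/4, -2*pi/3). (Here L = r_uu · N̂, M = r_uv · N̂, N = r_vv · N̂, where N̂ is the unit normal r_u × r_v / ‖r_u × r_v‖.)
L = -8;  M = 0;  N = -4

Compute the unit normal N̂(u, v) = (sin(u)^2*cos(v)/Abs(sin(u)), sin(u)^2*sin(v)/Abs(sin(u)), sin(2*u)/(2*Abs(sin(u)))), and the second partials r_uu, r_uv, r_vv. Take dot products:
  L(u, v) = r_uu · N̂ = -8*sin(u)/Abs(sin(u)),
  M(u, v) = r_uv · N̂ = 0,
  N(u, v) = r_vv · N̂ = -8*sin(u)^3/Abs(sin(u)).
Evaluating at (u, v) = (3*pi/4, -2*pi/3):
  L = -8, M = 0, N = -4.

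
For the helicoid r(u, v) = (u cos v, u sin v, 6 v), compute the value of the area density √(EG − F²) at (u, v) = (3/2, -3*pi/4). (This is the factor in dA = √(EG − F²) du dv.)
√(EG − F²)|_{(3/2, -3*pi/4)} = 3*sqrt(17)/2

E = 1, F = 0, G = u^2 + 36, so EG − F² = u^2 + 36. Taking the positive square root: √(EG − F²) = sqrt(u^2 + 36). At (u, v) = (3/2, -3*pi/4): 3*sqrt(17)/2.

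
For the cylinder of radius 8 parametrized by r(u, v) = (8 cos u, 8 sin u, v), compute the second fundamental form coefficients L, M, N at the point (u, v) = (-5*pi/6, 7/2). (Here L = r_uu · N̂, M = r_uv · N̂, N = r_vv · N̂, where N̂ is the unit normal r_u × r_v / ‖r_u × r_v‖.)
L = -8;  M = 0;  N = 0

Compute the unit normal N̂(u, v) = (cos(u), sin(u), 0), and the second partials r_uu, r_uv, r_vv. Take dot products:
  L(u, v) = r_uu · N̂ = -8,
  M(u, v) = r_uv · N̂ = 0,
  N(u, v) = r_vv · N̂ = 0.
Evaluating at (u, v) = (-5*pi/6, 7/2):
  L = -8, M = 0, N = 0.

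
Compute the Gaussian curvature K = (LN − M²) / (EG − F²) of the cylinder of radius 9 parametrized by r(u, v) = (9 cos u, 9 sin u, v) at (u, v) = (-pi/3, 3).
K = 0

Coefficients of the first fundamental form: E = 81, F = 0, G = 1.
Coefficients of the second fundamental form: L = -9, M = 0, N = 0.
Assemble K = (LN − M²)/(EG − F²) = 0. At (u, v) = (-pi/3, 3): K = 0.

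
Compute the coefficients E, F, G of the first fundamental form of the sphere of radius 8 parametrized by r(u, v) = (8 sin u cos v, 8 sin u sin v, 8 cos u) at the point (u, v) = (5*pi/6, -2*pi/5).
E = 64;  F = 0;  G = 16

Partials: r_u = (8*cos(u)*cos(v), 8*sin(v)*cos(u), -8*sin(u)), r_v = (-8*sin(u)*sin(v), 8*sin(u)*cos(v), 0). As functions of (u, v):
  E = r_u · r_u = 64,
  F = r_u · r_v = 0,
  G = r_v · r_v = 64*sin(u)^2.
Evaluating at (u, v) = (5*pi/6, -2*pi/5): E = 64, F = 0, G = 16.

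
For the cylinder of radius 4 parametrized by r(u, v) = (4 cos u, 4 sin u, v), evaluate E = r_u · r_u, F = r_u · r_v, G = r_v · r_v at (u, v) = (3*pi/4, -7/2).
E = 16;  F = 0;  G = 1

Partials: r_u = (-4*sin(u), 4*cos(u), 0), r_v = (0, 0, 1). As functions of (u, v):
  E = r_u · r_u = 16,
  F = r_u · r_v = 0,
  G = r_v · r_v = 1.
Evaluating at (u, v) = (3*pi/4, -7/2): E = 16, F = 0, G = 1.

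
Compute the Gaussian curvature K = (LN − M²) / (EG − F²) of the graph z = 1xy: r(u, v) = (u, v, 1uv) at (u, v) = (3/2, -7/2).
K = -4/961

Coefficients of the first fundamental form: E = v^2 + 1, F = u*v, G = u^2 + 1.
Coefficients of the second fundamental form: L = 0, M = 1/sqrt(u^2 + v^2 + 1), N = 0.
Assemble K = (LN − M²)/(EG − F²) = 1/((u^2*v^2 - (u^2 + 1)*(v^2 + 1))*(u^2 + v^2 + 1)). At (u, v) = (3/2, -7/2): K = -4/961.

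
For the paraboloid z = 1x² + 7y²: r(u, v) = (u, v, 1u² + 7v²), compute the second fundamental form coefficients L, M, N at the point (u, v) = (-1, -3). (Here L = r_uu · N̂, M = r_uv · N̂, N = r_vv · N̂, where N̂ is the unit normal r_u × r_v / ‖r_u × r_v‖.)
L = 2*sqrt(1769)/1769;  M = 0;  N = 14*sqrt(1769)/1769

Compute the unit normal N̂(u, v) = (-2*u/sqrt(4*u^2 + 196*v^2 + 1), -14*v/sqrt(4*u^2 + 196*v^2 + 1), 1/sqrt(4*u^2 + 196*v^2 + 1)), and the second partials r_uu, r_uv, r_vv. Take dot products:
  L(u, v) = r_uu · N̂ = 2/sqrt(4*u^2 + 196*v^2 + 1),
  M(u, v) = r_uv · N̂ = 0,
  N(u, v) = r_vv · N̂ = 14/sqrt(4*u^2 + 196*v^2 + 1).
Evaluating at (u, v) = (-1, -3):
  L = 2*sqrt(1769)/1769, M = 0, N = 14*sqrt(1769)/1769.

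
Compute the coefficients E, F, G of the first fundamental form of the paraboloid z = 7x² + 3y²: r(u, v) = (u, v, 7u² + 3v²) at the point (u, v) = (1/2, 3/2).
E = 50;  F = 63;  G = 82

Partials: r_u = (1, 0, 14*u), r_v = (0, 1, 6*v). As functions of (u, v):
  E = r_u · r_u = 196*u^2 + 1,
  F = r_u · r_v = 84*u*v,
  G = r_v · r_v = 36*v^2 + 1.
Evaluating at (u, v) = (1/2, 3/2): E = 50, F = 63, G = 82.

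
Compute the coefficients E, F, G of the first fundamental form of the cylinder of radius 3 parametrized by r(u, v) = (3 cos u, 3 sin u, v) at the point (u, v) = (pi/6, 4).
E = 9;  F = 0;  G = 1

Partials: r_u = (-3*sin(u), 3*cos(u), 0), r_v = (0, 0, 1). As functions of (u, v):
  E = r_u · r_u = 9,
  F = r_u · r_v = 0,
  G = r_v · r_v = 1.
Evaluating at (u, v) = (pi/6, 4): E = 9, F = 0, G = 1.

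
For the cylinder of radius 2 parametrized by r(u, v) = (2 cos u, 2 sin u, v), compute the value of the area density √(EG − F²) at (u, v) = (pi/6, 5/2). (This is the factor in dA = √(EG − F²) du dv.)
√(EG − F²)|_{(pi/6, 5/2)} = 2

E = 4, F = 0, G = 1, so EG − F² = 4. Taking the positive square root: √(EG − F²) = 2. At (u, v) = (pi/6, 5/2): 2.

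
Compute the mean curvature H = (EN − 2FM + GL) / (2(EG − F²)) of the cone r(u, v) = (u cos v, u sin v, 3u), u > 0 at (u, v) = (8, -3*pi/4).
H = 3*sqrt(10)/160

With E = 10, F = 0, G = u^2, L = 0, M = 0, N = 3*sqrt(10)*u^2/(10*Abs(u)), assemble
  H = (EN − 2FM + GL) / (2(EG − F²)) = 3*sqrt(10)/(20*Abs(u)).
At (u, v) = (8, -3*pi/4): H = 3*sqrt(10)/160.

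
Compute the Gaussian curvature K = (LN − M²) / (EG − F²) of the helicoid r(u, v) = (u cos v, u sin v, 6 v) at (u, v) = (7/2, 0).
K = -576/37249

Coefficients of the first fundamental form: E = 1, F = 0, G = u^2 + 36.
Coefficients of the second fundamental form: L = 0, M = -6/sqrt(u^2 + 36), N = 0.
Assemble K = (LN − M²)/(EG − F²) = -36/(u^2 + 36)^2. At (u, v) = (7/2, 0): K = -576/37249.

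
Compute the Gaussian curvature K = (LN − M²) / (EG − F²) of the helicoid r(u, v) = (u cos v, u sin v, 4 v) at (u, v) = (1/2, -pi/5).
K = -256/4225

Coefficients of the first fundamental form: E = 1, F = 0, G = u^2 + 16.
Coefficients of the second fundamental form: L = 0, M = -4/sqrt(u^2 + 16), N = 0.
Assemble K = (LN − M²)/(EG − F²) = -16/(u^2 + 16)^2. At (u, v) = (1/2, -pi/5): K = -256/4225.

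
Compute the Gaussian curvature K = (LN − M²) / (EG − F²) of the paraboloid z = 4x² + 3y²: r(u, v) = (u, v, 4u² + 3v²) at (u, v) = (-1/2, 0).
K = 48/289

Coefficients of the first fundamental form: E = 64*u^2 + 1, F = 48*u*v, G = 36*v^2 + 1.
Coefficients of the second fundamental form: L = 8/sqrt(64*u^2 + 36*v^2 + 1), M = 0, N = 6/sqrt(64*u^2 + 36*v^2 + 1).
Assemble K = (LN − M²)/(EG − F²) = 48/(4096*u^4 + 4608*u^2*v^2 + 128*u^2 + 1296*v^4 + 72*v^2 + 1). At (u, v) = (-1/2, 0): K = 48/289.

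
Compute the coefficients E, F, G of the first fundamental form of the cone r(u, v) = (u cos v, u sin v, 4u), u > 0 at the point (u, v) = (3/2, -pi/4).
E = 17;  F = 0;  G = 9/4

Partials: r_u = (cos(v), sin(v), 4), r_v = (-u*sin(v), u*cos(v), 0). As functions of (u, v):
  E = r_u · r_u = 17,
  F = r_u · r_v = 0,
  G = r_v · r_v = u^2.
Evaluating at (u, v) = (3/2, -pi/4): E = 17, F = 0, G = 9/4.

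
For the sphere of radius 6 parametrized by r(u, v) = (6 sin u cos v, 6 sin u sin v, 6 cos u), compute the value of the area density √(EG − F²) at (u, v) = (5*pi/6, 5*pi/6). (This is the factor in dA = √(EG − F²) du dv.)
√(EG − F²)|_{(5*pi/6, 5*pi/6)} = 18

E = 36, F = 0, G = 36*sin(u)^2, so EG − F² = 1296*sin(u)^2. Taking the positive square root: √(EG − F²) = 36*Abs(sin(u)). At (u, v) = (5*pi/6, 5*pi/6): 18.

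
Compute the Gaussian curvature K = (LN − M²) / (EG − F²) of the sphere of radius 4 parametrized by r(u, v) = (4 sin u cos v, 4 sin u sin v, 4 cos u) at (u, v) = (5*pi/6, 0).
K = 1/16

Coefficients of the first fundamental form: E = 16, F = 0, G = 16*sin(u)^2.
Coefficients of the second fundamental form: L = -4*sin(u)/Abs(sin(u)), M = 0, N = -4*sin(u)^3/Abs(sin(u)).
Assemble K = (LN − M²)/(EG − F²) = 1/16. At (u, v) = (5*pi/6, 0): K = 1/16.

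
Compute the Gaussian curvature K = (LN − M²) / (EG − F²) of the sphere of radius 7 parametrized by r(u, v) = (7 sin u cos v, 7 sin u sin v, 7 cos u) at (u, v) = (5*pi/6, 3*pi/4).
K = 1/49

Coefficients of the first fundamental form: E = 49, F = 0, G = 49*sin(u)^2.
Coefficients of the second fundamental form: L = -7*sin(u)/Abs(sin(u)), M = 0, N = -7*sin(u)^3/Abs(sin(u)).
Assemble K = (LN − M²)/(EG − F²) = 1/49. At (u, v) = (5*pi/6, 3*pi/4): K = 1/49.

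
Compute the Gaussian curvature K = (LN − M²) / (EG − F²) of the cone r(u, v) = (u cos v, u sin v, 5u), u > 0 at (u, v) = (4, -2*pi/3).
K = 0

Coefficients of the first fundamental form: E = 26, F = 0, G = u^2.
Coefficients of the second fundamental form: L = 0, M = 0, N = 5*sqrt(26)*u^2/(26*Abs(u)).
Assemble K = (LN − M²)/(EG − F²) = 0. At (u, v) = (4, -2*pi/3): K = 0.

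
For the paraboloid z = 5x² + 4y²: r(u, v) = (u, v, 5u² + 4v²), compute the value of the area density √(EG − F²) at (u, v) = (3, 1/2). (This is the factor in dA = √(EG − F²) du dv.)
√(EG − F²)|_{(3, 1/2)} = sqrt(917)

E = 100*u^2 + 1, F = 80*u*v, G = 64*v^2 + 1, so EG − F² = 100*u^2 + 64*v^2 + 1. Taking the positive square root: √(EG − F²) = sqrt(100*u^2 + 64*v^2 + 1). At (u, v) = (3, 1/2): sqrt(917).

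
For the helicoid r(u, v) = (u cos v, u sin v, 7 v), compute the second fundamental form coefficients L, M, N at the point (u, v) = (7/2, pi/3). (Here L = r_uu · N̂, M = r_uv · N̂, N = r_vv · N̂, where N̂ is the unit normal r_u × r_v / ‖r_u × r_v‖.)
L = 0;  M = -2*sqrt(5)/5;  N = 0

Compute the unit normal N̂(u, v) = (7*sin(v)/sqrt(u^2 + 49), -7*cos(v)/sqrt(u^2 + 49), u/sqrt(u^2 + 49)), and the second partials r_uu, r_uv, r_vv. Take dot products:
  L(u, v) = r_uu · N̂ = 0,
  M(u, v) = r_uv · N̂ = -7/sqrt(u^2 + 49),
  N(u, v) = r_vv · N̂ = 0.
Evaluating at (u, v) = (7/2, pi/3):
  L = 0, M = -2*sqrt(5)/5, N = 0.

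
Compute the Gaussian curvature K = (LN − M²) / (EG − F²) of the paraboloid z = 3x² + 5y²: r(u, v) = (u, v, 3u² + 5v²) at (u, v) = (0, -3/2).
K = 15/12769

Coefficients of the first fundamental form: E = 36*u^2 + 1, F = 60*u*v, G = 100*v^2 + 1.
Coefficients of the second fundamental form: L = 6/sqrt(36*u^2 + 100*v^2 + 1), M = 0, N = 10/sqrt(36*u^2 + 100*v^2 + 1).
Assemble K = (LN − M²)/(EG − F²) = 60/(1296*u^4 + 7200*u^2*v^2 + 72*u^2 + 10000*v^4 + 200*v^2 + 1). At (u, v) = (0, -3/2): K = 15/12769.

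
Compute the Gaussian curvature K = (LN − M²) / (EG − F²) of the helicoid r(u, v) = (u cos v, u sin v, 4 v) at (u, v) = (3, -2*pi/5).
K = -16/625

Coefficients of the first fundamental form: E = 1, F = 0, G = u^2 + 16.
Coefficients of the second fundamental form: L = 0, M = -4/sqrt(u^2 + 16), N = 0.
Assemble K = (LN − M²)/(EG − F²) = -16/(u^2 + 16)^2. At (u, v) = (3, -2*pi/5): K = -16/625.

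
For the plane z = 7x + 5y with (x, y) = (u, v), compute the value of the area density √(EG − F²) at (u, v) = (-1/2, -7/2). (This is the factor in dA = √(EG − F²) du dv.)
√(EG − F²)|_{(-1/2, -7/2)} = 5*sqrt(3)

E = 50, F = 35, G = 26, so EG − F² = 75. Taking the positive square root: √(EG − F²) = 5*sqrt(3). At (u, v) = (-1/2, -7/2): 5*sqrt(3).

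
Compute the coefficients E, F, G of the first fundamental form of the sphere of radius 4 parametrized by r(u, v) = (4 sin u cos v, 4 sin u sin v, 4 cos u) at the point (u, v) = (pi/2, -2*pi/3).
E = 16;  F = 0;  G = 16

Partials: r_u = (4*cos(u)*cos(v), 4*sin(v)*cos(u), -4*sin(u)), r_v = (-4*sin(u)*sin(v), 4*sin(u)*cos(v), 0). As functions of (u, v):
  E = r_u · r_u = 16,
  F = r_u · r_v = 0,
  G = r_v · r_v = 16*sin(u)^2.
Evaluating at (u, v) = (pi/2, -2*pi/3): E = 16, F = 0, G = 16.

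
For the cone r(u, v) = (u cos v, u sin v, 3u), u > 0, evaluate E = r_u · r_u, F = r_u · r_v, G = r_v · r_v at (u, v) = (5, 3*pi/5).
E = 10;  F = 0;  G = 25

Partials: r_u = (cos(v), sin(v), 3), r_v = (-u*sin(v), u*cos(v), 0). As functions of (u, v):
  E = r_u · r_u = 10,
  F = r_u · r_v = 0,
  G = r_v · r_v = u^2.
Evaluating at (u, v) = (5, 3*pi/5): E = 10, F = 0, G = 25.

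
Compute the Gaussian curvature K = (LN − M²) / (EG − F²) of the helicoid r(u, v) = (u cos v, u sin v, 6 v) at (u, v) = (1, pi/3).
K = -36/1369

Coefficients of the first fundamental form: E = 1, F = 0, G = u^2 + 36.
Coefficients of the second fundamental form: L = 0, M = -6/sqrt(u^2 + 36), N = 0.
Assemble K = (LN − M²)/(EG − F²) = -36/(u^2 + 36)^2. At (u, v) = (1, pi/3): K = -36/1369.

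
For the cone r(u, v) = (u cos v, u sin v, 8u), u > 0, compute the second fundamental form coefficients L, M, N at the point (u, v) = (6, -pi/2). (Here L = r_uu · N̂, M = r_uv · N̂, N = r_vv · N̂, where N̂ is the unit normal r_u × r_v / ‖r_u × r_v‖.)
L = 0;  M = 0;  N = 48*sqrt(65)/65

Compute the unit normal N̂(u, v) = (-8*sqrt(65)*u*cos(v)/(65*Abs(u)), -8*sqrt(65)*u*sin(v)/(65*Abs(u)), sqrt(65)*u/(65*Abs(u))), and the second partials r_uu, r_uv, r_vv. Take dot products:
  L(u, v) = r_uu · N̂ = 0,
  M(u, v) = r_uv · N̂ = 0,
  N(u, v) = r_vv · N̂ = 8*sqrt(65)*u^2/(65*Abs(u)).
Evaluating at (u, v) = (6, -pi/2):
  L = 0, M = 0, N = 48*sqrt(65)/65.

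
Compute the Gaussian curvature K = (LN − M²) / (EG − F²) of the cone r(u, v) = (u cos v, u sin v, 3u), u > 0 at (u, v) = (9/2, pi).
K = 0

Coefficients of the first fundamental form: E = 10, F = 0, G = u^2.
Coefficients of the second fundamental form: L = 0, M = 0, N = 3*sqrt(10)*u^2/(10*Abs(u)).
Assemble K = (LN − M²)/(EG − F²) = 0. At (u, v) = (9/2, pi): K = 0.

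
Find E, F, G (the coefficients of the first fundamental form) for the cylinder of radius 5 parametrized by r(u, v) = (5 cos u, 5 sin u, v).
E = 25;  F = 0;  G = 1

Compute partials: r_u = (-5*sin(u), 5*cos(u), 0), r_v = (0, 0, 1). Then
  E = r_u · r_u = 25,
  F = r_u · r_v = 0,
  G = r_v · r_v = 1.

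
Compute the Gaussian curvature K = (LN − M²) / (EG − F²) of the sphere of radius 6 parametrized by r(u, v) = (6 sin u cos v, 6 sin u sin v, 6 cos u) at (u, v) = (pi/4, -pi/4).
K = 1/36

Coefficients of the first fundamental form: E = 36, F = 0, G = 36*sin(u)^2.
Coefficients of the second fundamental form: L = -6*sin(u)/Abs(sin(u)), M = 0, N = -6*sin(u)^3/Abs(sin(u)).
Assemble K = (LN − M²)/(EG − F²) = 1/36. At (u, v) = (pi/4, -pi/4): K = 1/36.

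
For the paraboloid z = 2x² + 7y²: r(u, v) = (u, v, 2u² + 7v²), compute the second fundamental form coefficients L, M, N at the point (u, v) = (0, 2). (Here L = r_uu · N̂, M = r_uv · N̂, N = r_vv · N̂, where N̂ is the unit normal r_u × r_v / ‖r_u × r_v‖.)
L = 4*sqrt(785)/785;  M = 0;  N = 14*sqrt(785)/785

Compute the unit normal N̂(u, v) = (-4*u/sqrt(16*u^2 + 196*v^2 + 1), -14*v/sqrt(16*u^2 + 196*v^2 + 1), 1/sqrt(16*u^2 + 196*v^2 + 1)), and the second partials r_uu, r_uv, r_vv. Take dot products:
  L(u, v) = r_uu · N̂ = 4/sqrt(16*u^2 + 196*v^2 + 1),
  M(u, v) = r_uv · N̂ = 0,
  N(u, v) = r_vv · N̂ = 14/sqrt(16*u^2 + 196*v^2 + 1).
Evaluating at (u, v) = (0, 2):
  L = 4*sqrt(785)/785, M = 0, N = 14*sqrt(785)/785.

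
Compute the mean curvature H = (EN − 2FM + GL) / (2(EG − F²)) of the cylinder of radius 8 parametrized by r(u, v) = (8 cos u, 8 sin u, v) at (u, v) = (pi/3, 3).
H = -1/16

With E = 64, F = 0, G = 1, L = -8, M = 0, N = 0, assemble
  H = (EN − 2FM + GL) / (2(EG − F²)) = -1/16.
At (u, v) = (pi/3, 3): H = -1/16.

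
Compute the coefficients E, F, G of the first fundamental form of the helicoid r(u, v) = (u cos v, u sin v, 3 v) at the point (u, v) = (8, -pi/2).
E = 1;  F = 0;  G = 73

Partials: r_u = (cos(v), sin(v), 0), r_v = (-u*sin(v), u*cos(v), 3). As functions of (u, v):
  E = r_u · r_u = 1,
  F = r_u · r_v = 0,
  G = r_v · r_v = u^2 + 9.
Evaluating at (u, v) = (8, -pi/2): E = 1, F = 0, G = 73.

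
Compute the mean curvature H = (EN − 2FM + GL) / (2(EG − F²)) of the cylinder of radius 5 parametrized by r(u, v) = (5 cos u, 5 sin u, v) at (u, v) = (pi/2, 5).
H = -1/10

With E = 25, F = 0, G = 1, L = -5, M = 0, N = 0, assemble
  H = (EN − 2FM + GL) / (2(EG − F²)) = -1/10.
At (u, v) = (pi/2, 5): H = -1/10.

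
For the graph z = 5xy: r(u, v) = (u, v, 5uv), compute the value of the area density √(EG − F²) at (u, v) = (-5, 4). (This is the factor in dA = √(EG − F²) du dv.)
√(EG − F²)|_{(-5, 4)} = 3*sqrt(114)

E = 25*v^2 + 1, F = 25*u*v, G = 25*u^2 + 1, so EG − F² = 25*u^2 + 25*v^2 + 1. Taking the positive square root: √(EG − F²) = sqrt(25*u^2 + 25*v^2 + 1). At (u, v) = (-5, 4): 3*sqrt(114).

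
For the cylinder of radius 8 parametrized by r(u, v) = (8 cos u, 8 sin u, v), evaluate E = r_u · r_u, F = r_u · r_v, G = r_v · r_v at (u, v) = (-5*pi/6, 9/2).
E = 64;  F = 0;  G = 1

Partials: r_u = (-8*sin(u), 8*cos(u), 0), r_v = (0, 0, 1). As functions of (u, v):
  E = r_u · r_u = 64,
  F = r_u · r_v = 0,
  G = r_v · r_v = 1.
Evaluating at (u, v) = (-5*pi/6, 9/2): E = 64, F = 0, G = 1.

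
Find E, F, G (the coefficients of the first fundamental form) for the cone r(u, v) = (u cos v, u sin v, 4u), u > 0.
E = 17;  F = 0;  G = u^2

Compute partials: r_u = (cos(v), sin(v), 4), r_v = (-u*sin(v), u*cos(v), 0). Then
  E = r_u · r_u = 17,
  F = r_u · r_v = 0,
  G = r_v · r_v = u^2.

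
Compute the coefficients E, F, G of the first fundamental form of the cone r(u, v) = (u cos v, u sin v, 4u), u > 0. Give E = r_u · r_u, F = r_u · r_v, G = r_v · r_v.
E = 17;  F = 0;  G = u^2

Compute partials: r_u = (cos(v), sin(v), 4), r_v = (-u*sin(v), u*cos(v), 0). Then
  E = r_u · r_u = 17,
  F = r_u · r_v = 0,
  G = r_v · r_v = u^2.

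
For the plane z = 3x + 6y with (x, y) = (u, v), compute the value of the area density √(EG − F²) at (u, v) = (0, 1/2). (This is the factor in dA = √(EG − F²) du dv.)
√(EG − F²)|_{(0, 1/2)} = sqrt(46)

E = 10, F = 18, G = 37, so EG − F² = 46. Taking the positive square root: √(EG − F²) = sqrt(46). At (u, v) = (0, 1/2): sqrt(46).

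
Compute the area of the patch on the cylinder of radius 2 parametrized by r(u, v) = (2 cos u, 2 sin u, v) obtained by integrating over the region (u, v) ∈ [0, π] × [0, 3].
Area = 6*pi

Area = ∫∫ √(EG − F²) du dv with √(EG − F²) = 2. Integrating over [0, π] × [0, 3] gives 6*pi.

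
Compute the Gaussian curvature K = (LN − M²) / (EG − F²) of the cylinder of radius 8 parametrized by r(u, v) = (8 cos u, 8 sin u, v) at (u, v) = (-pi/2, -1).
K = 0

Coefficients of the first fundamental form: E = 64, F = 0, G = 1.
Coefficients of the second fundamental form: L = -8, M = 0, N = 0.
Assemble K = (LN − M²)/(EG − F²) = 0. At (u, v) = (-pi/2, -1): K = 0.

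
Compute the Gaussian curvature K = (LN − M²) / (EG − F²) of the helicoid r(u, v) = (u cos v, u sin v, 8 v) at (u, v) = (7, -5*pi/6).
K = -64/12769

Coefficients of the first fundamental form: E = 1, F = 0, G = u^2 + 64.
Coefficients of the second fundamental form: L = 0, M = -8/sqrt(u^2 + 64), N = 0.
Assemble K = (LN − M²)/(EG − F²) = -64/(u^2 + 64)^2. At (u, v) = (7, -5*pi/6): K = -64/12769.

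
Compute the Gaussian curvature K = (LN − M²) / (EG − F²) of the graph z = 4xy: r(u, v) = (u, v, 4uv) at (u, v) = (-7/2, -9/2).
K = -16/271441

Coefficients of the first fundamental form: E = 16*v^2 + 1, F = 16*u*v, G = 16*u^2 + 1.
Coefficients of the second fundamental form: L = 0, M = 4/sqrt(16*u^2 + 16*v^2 + 1), N = 0.
Assemble K = (LN − M²)/(EG − F²) = -16/(256*u^4 + 512*u^2*v^2 + 32*u^2 + 256*v^4 + 32*v^2 + 1). At (u, v) = (-7/2, -9/2): K = -16/271441.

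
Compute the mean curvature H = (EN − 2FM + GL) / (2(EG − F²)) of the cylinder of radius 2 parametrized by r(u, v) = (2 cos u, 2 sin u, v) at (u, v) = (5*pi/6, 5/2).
H = -1/4

With E = 4, F = 0, G = 1, L = -2, M = 0, N = 0, assemble
  H = (EN − 2FM + GL) / (2(EG − F²)) = -1/4.
At (u, v) = (5*pi/6, 5/2): H = -1/4.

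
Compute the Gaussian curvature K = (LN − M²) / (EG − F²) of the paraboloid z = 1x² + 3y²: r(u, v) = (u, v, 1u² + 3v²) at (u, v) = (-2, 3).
K = 12/116281

Coefficients of the first fundamental form: E = 4*u^2 + 1, F = 12*u*v, G = 36*v^2 + 1.
Coefficients of the second fundamental form: L = 2/sqrt(4*u^2 + 36*v^2 + 1), M = 0, N = 6/sqrt(4*u^2 + 36*v^2 + 1).
Assemble K = (LN − M²)/(EG − F²) = 12/(16*u^4 + 288*u^2*v^2 + 8*u^2 + 1296*v^4 + 72*v^2 + 1). At (u, v) = (-2, 3): K = 12/116281.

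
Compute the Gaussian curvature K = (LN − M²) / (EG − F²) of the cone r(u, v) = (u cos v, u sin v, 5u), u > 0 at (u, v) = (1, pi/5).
K = 0

Coefficients of the first fundamental form: E = 26, F = 0, G = u^2.
Coefficients of the second fundamental form: L = 0, M = 0, N = 5*sqrt(26)*u^2/(26*Abs(u)).
Assemble K = (LN − M²)/(EG − F²) = 0. At (u, v) = (1, pi/5): K = 0.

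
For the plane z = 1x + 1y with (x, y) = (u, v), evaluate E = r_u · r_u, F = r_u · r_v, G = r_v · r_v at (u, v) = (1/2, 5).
E = 2;  F = 1;  G = 2

Partials: r_u = (1, 0, 1), r_v = (0, 1, 1). As functions of (u, v):
  E = r_u · r_u = 2,
  F = r_u · r_v = 1,
  G = r_v · r_v = 2.
Evaluating at (u, v) = (1/2, 5): E = 2, F = 1, G = 2.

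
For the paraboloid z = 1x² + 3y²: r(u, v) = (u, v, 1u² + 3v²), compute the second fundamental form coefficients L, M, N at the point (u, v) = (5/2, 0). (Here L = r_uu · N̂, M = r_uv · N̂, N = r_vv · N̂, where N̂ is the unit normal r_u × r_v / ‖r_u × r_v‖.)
L = sqrt(26)/13;  M = 0;  N = 3*sqrt(26)/13

Compute the unit normal N̂(u, v) = (-2*u/sqrt(4*u^2 + 36*v^2 + 1), -6*v/sqrt(4*u^2 + 36*v^2 + 1), 1/sqrt(4*u^2 + 36*v^2 + 1)), and the second partials r_uu, r_uv, r_vv. Take dot products:
  L(u, v) = r_uu · N̂ = 2/sqrt(4*u^2 + 36*v^2 + 1),
  M(u, v) = r_uv · N̂ = 0,
  N(u, v) = r_vv · N̂ = 6/sqrt(4*u^2 + 36*v^2 + 1).
Evaluating at (u, v) = (5/2, 0):
  L = sqrt(26)/13, M = 0, N = 3*sqrt(26)/13.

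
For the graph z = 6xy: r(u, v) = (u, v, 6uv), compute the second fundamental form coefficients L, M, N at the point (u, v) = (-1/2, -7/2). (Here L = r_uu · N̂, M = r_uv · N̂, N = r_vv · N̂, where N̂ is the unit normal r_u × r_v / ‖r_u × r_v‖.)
L = 0;  M = 6*sqrt(451)/451;  N = 0

Compute the unit normal N̂(u, v) = (-6*v/sqrt(36*u^2 + 36*v^2 + 1), -6*u/sqrt(36*u^2 + 36*v^2 + 1), 1/sqrt(36*u^2 + 36*v^2 + 1)), and the second partials r_uu, r_uv, r_vv. Take dot products:
  L(u, v) = r_uu · N̂ = 0,
  M(u, v) = r_uv · N̂ = 6/sqrt(36*u^2 + 36*v^2 + 1),
  N(u, v) = r_vv · N̂ = 0.
Evaluating at (u, v) = (-1/2, -7/2):
  L = 0, M = 6*sqrt(451)/451, N = 0.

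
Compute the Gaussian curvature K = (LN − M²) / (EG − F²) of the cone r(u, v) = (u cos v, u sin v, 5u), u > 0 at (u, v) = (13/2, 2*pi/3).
K = 0

Coefficients of the first fundamental form: E = 26, F = 0, G = u^2.
Coefficients of the second fundamental form: L = 0, M = 0, N = 5*sqrt(26)*u^2/(26*Abs(u)).
Assemble K = (LN − M²)/(EG − F²) = 0. At (u, v) = (13/2, 2*pi/3): K = 0.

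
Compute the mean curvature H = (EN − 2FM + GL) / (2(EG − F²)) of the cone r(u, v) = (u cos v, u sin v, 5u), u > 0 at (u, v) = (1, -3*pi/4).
H = 5*sqrt(26)/52

With E = 26, F = 0, G = u^2, L = 0, M = 0, N = 5*sqrt(26)*u^2/(26*Abs(u)), assemble
  H = (EN − 2FM + GL) / (2(EG − F²)) = 5*sqrt(26)/(52*Abs(u)).
At (u, v) = (1, -3*pi/4): H = 5*sqrt(26)/52.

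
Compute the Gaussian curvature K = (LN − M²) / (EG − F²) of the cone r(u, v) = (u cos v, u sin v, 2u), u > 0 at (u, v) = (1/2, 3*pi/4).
K = 0

Coefficients of the first fundamental form: E = 5, F = 0, G = u^2.
Coefficients of the second fundamental form: L = 0, M = 0, N = 2*sqrt(5)*u^2/(5*Abs(u)).
Assemble K = (LN − M²)/(EG − F²) = 0. At (u, v) = (1/2, 3*pi/4): K = 0.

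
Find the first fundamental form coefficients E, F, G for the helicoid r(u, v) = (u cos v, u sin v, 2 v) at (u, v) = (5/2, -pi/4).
E = 1;  F = 0;  G = 41/4

Partials: r_u = (cos(v), sin(v), 0), r_v = (-u*sin(v), u*cos(v), 2). As functions of (u, v):
  E = r_u · r_u = 1,
  F = r_u · r_v = 0,
  G = r_v · r_v = u^2 + 4.
Evaluating at (u, v) = (5/2, -pi/4): E = 1, F = 0, G = 41/4.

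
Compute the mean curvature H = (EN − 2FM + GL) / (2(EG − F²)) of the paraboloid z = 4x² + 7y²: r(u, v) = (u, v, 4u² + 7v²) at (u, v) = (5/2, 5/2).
H = 7711*sqrt(1626)/2643876

With E = 64*u^2 + 1, F = 112*u*v, G = 196*v^2 + 1, L = 8/sqrt(64*u^2 + 196*v^2 + 1), M = 0, N = 14/sqrt(64*u^2 + 196*v^2 + 1), assemble
  H = (EN − 2FM + GL) / (2(EG − F²)) = (448*u^2 + 784*v^2 + 11)/(64*u^2 + 196*v^2 + 1)^(3/2).
At (u, v) = (5/2, 5/2): H = 7711*sqrt(1626)/2643876.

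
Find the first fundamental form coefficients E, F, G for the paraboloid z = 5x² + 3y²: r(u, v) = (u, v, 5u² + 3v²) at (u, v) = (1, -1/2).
E = 101;  F = -30;  G = 10

Partials: r_u = (1, 0, 10*u), r_v = (0, 1, 6*v). As functions of (u, v):
  E = r_u · r_u = 100*u^2 + 1,
  F = r_u · r_v = 60*u*v,
  G = r_v · r_v = 36*v^2 + 1.
Evaluating at (u, v) = (1, -1/2): E = 101, F = -30, G = 10.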